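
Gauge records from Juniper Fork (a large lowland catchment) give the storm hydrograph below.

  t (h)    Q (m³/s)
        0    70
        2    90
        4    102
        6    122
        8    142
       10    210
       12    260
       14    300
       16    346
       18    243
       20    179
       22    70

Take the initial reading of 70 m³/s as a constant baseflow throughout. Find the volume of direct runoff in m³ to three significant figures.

V ≈ 9.32 × 10^6 m³

Direct-runoff ordinates (Q − Q_b): 0.0, 20.0, 32.0, 52.0, 72.0, 140.0, 190.0, 230.0, 276.0, 173.0, 109.0, 0.0 m³/s.
ΣQ_DR = 1294 m³/s.
With Δt = 2 h = 7200 s, V = ΣQ_DR · Δt = 1294 × 7200 = 9.32 × 10^6 m³.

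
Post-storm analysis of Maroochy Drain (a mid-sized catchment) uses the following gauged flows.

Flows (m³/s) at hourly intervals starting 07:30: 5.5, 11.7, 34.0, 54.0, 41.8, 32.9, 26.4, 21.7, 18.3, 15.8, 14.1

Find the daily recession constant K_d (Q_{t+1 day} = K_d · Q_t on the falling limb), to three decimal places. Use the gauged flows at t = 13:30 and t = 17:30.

Between t = 13:30 and t = 17:30 the flow falls from 26.4 to 14.1 m³/s over 4×1 h = 4 h.
Per-interval ratio K = (14.1/26.4)^(1/4) = 0.8549; K_d = K^(24/1) = 0.023.

K_d ≈ 0.023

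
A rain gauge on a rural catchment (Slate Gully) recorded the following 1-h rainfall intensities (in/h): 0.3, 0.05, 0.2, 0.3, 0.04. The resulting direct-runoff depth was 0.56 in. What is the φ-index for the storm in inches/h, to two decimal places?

φ ≈ 0.08 in/h

Only the 3 blocks with intensity above φ contribute runoff: 0.3, 0.2, 0.3 in/h.
Σ(I−φ)·Δt = d  ⇒  (0.3+0.2+0.3 − 3φ)·1 = 0.56
φ = (0.8000 − 0.56/1) / 3 = 0.08 in/h.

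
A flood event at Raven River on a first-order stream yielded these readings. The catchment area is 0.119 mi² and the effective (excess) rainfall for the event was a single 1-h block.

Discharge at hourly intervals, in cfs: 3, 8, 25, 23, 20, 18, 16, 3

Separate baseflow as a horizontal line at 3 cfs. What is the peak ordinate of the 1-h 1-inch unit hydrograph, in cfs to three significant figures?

Direct runoff: 0.0, 5.0, 22.0, 20.0, 17.0, 15.0, 13.0, 0.0 cfs; ΣQ_DR = 92.00 cfs, peak = 22.0 cfs.
Runoff depth d = ΣQ_DR·Δt / A = 92.00 × 3600 / (0.119 mi²) = 1.198 in.
The 1-inch UH is the DRH scaled by (1 in)/d, so U_p = 22.0 × 1/1.198 = 18.4 cfs.

U_p ≈ 18.4 cfs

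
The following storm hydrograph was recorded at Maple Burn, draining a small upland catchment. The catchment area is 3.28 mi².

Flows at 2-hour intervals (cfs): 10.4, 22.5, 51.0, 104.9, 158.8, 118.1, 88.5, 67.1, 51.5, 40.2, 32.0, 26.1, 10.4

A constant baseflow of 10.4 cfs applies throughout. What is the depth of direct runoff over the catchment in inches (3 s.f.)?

Direct runoff: 0.0, 12.1, 40.6, 94.5, 148.4, 107.7, 78.1, 56.7, 41.1, 29.8, 21.6, 15.7, 0.0 cfs; ΣQ_DR = 646.3 cfs.
V = ΣQ_DR · Δt = 646.3 × 7200 s = 4.653 × 10^6 ft³.
Over A = 3.28 mi², depth = V / A = 0.611 in.

d ≈ 0.611 in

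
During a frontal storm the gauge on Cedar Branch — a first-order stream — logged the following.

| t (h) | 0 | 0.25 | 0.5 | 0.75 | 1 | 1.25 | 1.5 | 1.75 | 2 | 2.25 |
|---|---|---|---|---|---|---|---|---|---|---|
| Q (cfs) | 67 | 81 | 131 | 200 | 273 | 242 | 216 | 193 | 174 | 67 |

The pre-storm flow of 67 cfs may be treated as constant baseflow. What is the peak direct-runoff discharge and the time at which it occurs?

Subtracting baseflow gives direct-runoff ordinates: 0.0, 14.0, 64.0, 133.0, 206.0, 175.0, 149.0, 126.0, 107.0, 0.0 cfs.
The maximum is 206.0 cfs, occurring at the reading for t = 1 h.

Q_p = 206.0 cfs at t = 1 h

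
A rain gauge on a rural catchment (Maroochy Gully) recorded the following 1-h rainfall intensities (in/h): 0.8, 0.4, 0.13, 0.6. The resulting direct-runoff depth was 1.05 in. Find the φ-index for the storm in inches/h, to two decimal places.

φ ≈ 0.25 in/h

Only the 3 blocks with intensity above φ contribute runoff: 0.8, 0.4, 0.6 in/h.
Σ(I−φ)·Δt = d  ⇒  (0.8+0.4+0.6 − 3φ)·1 = 1.05
φ = (1.800 − 1.05/1) / 3 = 0.25 in/h.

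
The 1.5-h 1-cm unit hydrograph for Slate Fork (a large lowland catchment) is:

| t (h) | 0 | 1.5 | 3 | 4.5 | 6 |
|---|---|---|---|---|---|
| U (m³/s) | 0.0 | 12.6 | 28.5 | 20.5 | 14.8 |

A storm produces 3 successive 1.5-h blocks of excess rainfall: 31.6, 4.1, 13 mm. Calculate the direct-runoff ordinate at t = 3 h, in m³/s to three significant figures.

Q ≈ 95.2 m³/s

By discrete convolution, Q_j = Σ (P_i / 10 mm) · U_{j−i}.
At t = 3 h (j=2): Q = (31.6/10)·28.5 + (4.1/10)·12.6 + (13/10)·0.0 = 95.2 m³/s.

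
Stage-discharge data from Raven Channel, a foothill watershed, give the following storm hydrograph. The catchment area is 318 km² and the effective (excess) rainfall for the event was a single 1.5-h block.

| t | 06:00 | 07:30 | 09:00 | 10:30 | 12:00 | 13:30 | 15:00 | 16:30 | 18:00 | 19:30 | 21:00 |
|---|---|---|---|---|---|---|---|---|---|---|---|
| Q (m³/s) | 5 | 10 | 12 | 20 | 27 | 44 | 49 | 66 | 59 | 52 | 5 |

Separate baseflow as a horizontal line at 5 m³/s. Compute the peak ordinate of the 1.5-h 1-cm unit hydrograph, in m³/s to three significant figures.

Direct runoff: 0.0, 5.0, 7.0, 15.0, 22.0, 39.0, 44.0, 61.0, 54.0, 47.0, 0.0 m³/s; ΣQ_DR = 294.0 m³/s, peak = 61.0 m³/s.
Runoff depth d = ΣQ_DR·Δt / A = 294.0 × 5400 / (318 km²) = 4.992 mm.
The 1-cm UH is the DRH scaled by (10 mm)/d, so U_p = 61.0 × 10/4.992 = 122 m³/s.

U_p ≈ 122 m³/s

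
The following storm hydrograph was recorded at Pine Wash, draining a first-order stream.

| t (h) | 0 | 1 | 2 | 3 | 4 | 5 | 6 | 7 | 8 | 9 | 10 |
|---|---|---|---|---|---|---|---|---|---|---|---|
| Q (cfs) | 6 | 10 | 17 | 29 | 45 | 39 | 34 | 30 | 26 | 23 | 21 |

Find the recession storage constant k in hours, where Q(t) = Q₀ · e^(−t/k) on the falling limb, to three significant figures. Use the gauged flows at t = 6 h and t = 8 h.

k ≈ 7.46 h

On the falling limb, Q drops from 34 to 26 cfs between t = 6 h and t = 8 h (Δt = 2 h).
k = −Δt / ln(Q₂/Q₁) = −2 / ln(26/34) = 7.46 h.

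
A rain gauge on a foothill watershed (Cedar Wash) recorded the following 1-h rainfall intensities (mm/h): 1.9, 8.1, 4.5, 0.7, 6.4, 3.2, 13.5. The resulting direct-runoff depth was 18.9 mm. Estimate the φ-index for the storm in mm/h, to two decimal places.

Only the 4 blocks with intensity above φ contribute runoff: 8.1, 4.5, 6.4, 13.5 mm/h.
Σ(I−φ)·Δt = d  ⇒  (8.1+4.5+6.4+13.5 − 4φ)·1 = 18.9
φ = (32.50 − 18.9/1) / 4 = 3.40 mm/h.

φ ≈ 3.40 mm/h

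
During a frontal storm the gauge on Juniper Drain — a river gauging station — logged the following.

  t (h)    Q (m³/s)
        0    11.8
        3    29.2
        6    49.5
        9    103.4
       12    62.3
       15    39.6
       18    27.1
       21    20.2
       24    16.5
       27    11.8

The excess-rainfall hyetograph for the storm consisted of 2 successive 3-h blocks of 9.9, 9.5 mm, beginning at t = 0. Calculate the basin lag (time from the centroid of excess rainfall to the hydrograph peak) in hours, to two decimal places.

t_L ≈ 6.03 h

Centroid of excess rainfall: t_c = Σ P_i·t̄_i / ΣP_i = 2.9691 h (block centres at 1.5, 4.5 h).
Hydrograph peak occurs at t = 9 h, so basin lag t_L = 9 − 2.9691 = 6.03 h.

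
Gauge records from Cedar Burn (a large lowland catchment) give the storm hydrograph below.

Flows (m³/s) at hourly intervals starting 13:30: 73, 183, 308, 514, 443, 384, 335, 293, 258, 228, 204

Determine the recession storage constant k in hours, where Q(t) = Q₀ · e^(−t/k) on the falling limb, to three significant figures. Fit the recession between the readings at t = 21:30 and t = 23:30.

On the falling limb, Q drops from 258 to 204 m³/s between t = 21:30 and t = 23:30 (Δt = 2 h).
k = −Δt / ln(Q₂/Q₁) = −2 / ln(204/258) = 8.52 h.

k ≈ 8.52 h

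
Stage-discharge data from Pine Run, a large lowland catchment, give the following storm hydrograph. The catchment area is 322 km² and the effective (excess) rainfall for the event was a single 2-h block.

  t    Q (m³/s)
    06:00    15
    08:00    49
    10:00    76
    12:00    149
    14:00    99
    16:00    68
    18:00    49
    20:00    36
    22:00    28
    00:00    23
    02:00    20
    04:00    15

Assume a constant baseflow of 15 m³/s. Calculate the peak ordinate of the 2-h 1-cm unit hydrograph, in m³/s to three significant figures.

Direct runoff: 0.0, 34.0, 61.0, 134.0, 84.0, 53.0, 34.0, 21.0, 13.0, 8.0, 5.0, 0.0 m³/s; ΣQ_DR = 447.0 m³/s, peak = 134.0 m³/s.
Runoff depth d = ΣQ_DR·Δt / A = 447.0 × 7200 / (322 km²) = 9.995 mm.
The 1-cm UH is the DRH scaled by (10 mm)/d, so U_p = 134.0 × 10/9.995 = 134 m³/s.

U_p ≈ 134 m³/s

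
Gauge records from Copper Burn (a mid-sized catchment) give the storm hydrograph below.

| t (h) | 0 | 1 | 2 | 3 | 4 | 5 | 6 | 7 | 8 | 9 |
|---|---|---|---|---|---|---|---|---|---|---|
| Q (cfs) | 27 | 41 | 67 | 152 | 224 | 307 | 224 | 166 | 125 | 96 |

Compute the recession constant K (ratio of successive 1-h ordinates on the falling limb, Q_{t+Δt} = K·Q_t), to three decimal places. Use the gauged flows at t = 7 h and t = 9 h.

K ≈ 0.760

Using the recession-limb readings at t = 7 h and t = 9 h: Q falls from 166 to 96 cfs over 2 intervals.
K = (Q₂/Q₁)^(1/2) = (96/166)^(1/2) = 0.760.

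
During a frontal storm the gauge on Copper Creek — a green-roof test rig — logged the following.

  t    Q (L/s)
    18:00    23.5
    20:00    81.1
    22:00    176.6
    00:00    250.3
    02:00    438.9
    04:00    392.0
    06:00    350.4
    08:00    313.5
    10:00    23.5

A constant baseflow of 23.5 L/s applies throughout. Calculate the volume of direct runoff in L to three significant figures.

V ≈ 1.32 × 10^7 L

Direct-runoff ordinates (Q − Q_b): 0.0, 57.6, 153.1, 226.8, 415.4, 368.5, 326.9, 290.0, 0.0 L/s.
ΣQ_DR = 1838 L/s.
With Δt = 2 h = 7200 s, V = ΣQ_DR · Δt = 1838 × 7200 = 1.32 × 10^7 L.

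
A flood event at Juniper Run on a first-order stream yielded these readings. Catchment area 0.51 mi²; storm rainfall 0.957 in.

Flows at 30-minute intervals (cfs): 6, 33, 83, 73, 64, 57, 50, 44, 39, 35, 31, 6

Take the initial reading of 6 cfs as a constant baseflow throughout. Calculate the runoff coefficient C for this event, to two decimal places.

ΣQ_DR = 449.0 cfs; V = ΣQ_DR·Δt = 8.082 × 10^5 ft³.
Runoff depth d = V / A = 0.6821 in.
C = d / P = 0.6821 / 0.957 = 0.71.

C ≈ 0.71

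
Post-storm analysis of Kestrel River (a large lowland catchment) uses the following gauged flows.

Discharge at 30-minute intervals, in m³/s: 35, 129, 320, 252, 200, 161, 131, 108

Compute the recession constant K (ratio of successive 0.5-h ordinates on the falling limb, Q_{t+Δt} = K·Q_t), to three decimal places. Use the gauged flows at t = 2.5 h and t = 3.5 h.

Using the recession-limb readings at t = 2.5 h and t = 3.5 h: Q falls from 161 to 108 m³/s over 2 intervals.
K = (Q₂/Q₁)^(1/2) = (108/161)^(1/2) = 0.819.

K ≈ 0.819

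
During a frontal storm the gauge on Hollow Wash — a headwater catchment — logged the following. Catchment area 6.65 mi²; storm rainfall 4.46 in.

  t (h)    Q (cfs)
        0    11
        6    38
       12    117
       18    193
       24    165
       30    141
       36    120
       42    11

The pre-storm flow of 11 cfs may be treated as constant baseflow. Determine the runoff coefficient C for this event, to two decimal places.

ΣQ_DR = 708.0 cfs; V = ΣQ_DR·Δt = 1.529 × 10^7 ft³.
Runoff depth d = V / A = 0.9899 in.
C = d / P = 0.9899 / 4.46 = 0.22.

C ≈ 0.22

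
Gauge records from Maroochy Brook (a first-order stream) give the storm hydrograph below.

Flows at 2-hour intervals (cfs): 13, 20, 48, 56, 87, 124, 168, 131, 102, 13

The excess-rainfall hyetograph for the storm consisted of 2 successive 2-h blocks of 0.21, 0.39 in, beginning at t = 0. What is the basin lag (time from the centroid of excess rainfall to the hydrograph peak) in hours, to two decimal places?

Centroid of excess rainfall: t_c = Σ P_i·t̄_i / ΣP_i = 2.3000 h (block centres at 1, 3 h).
Hydrograph peak occurs at t = 12 h, so basin lag t_L = 12 − 2.3000 = 9.70 h.

t_L ≈ 9.70 h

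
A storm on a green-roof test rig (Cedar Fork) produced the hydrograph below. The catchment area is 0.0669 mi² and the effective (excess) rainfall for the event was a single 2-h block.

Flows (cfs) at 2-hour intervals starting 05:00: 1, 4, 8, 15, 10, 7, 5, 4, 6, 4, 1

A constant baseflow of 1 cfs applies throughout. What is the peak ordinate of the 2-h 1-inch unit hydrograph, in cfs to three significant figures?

U_p ≈ 5.60 cfs

Direct runoff: 0.0, 3.0, 7.0, 14.0, 9.0, 6.0, 4.0, 3.0, 5.0, 3.0, 0.0 cfs; ΣQ_DR = 54.00 cfs, peak = 14.0 cfs.
Runoff depth d = ΣQ_DR·Δt / A = 54.00 × 7200 / (0.0669 mi²) = 2.502 in.
The 1-inch UH is the DRH scaled by (1 in)/d, so U_p = 14.0 × 1/2.502 = 5.60 cfs.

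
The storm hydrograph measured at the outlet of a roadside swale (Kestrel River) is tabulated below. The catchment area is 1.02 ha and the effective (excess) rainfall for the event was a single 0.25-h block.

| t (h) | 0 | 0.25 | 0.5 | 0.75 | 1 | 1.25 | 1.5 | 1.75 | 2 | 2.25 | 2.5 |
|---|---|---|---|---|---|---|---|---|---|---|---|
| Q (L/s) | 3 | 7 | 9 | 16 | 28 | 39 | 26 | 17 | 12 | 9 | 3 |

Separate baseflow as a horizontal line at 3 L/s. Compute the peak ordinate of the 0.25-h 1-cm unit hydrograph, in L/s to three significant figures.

Direct runoff: 0.0, 4.0, 6.0, 13.0, 25.0, 36.0, 23.0, 14.0, 9.0, 6.0, 0.0 L/s; ΣQ_DR = 136.0 L/s, peak = 36.0 L/s.
Runoff depth d = ΣQ_DR·Δt / A = 136.0 × 900 / (1.02 ha) = 12.00 mm.
The 1-cm UH is the DRH scaled by (10 mm)/d, so U_p = 36.0 × 10/12.00 = 30.0 L/s.

U_p ≈ 30.0 L/s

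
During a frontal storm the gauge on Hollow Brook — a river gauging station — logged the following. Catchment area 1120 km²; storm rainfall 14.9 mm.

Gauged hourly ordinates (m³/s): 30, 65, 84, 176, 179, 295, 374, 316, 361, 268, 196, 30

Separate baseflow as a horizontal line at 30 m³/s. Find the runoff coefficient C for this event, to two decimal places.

C ≈ 0.43

ΣQ_DR = 2014 m³/s; V = ΣQ_DR·Δt = 7.250 × 10^6 m³.
Runoff depth d = V / A = 6.474 mm.
C = d / P = 6.474 / 14.9 = 0.43.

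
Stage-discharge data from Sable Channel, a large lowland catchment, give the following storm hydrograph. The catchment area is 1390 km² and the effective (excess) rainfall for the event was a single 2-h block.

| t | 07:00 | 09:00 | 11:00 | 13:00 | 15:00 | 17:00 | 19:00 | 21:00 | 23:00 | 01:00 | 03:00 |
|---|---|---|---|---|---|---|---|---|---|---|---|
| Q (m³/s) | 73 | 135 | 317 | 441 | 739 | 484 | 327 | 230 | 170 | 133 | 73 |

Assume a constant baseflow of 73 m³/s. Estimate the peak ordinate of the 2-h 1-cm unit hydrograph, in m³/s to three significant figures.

U_p ≈ 554 m³/s

Direct runoff: 0.0, 62.0, 244.0, 368.0, 666.0, 411.0, 254.0, 157.0, 97.0, 60.0, 0.0 m³/s; ΣQ_DR = 2319 m³/s, peak = 666.0 m³/s.
Runoff depth d = ΣQ_DR·Δt / A = 2319 × 7200 / (1390 km²) = 12.01 mm.
The 1-cm UH is the DRH scaled by (10 mm)/d, so U_p = 666.0 × 10/12.01 = 554 m³/s.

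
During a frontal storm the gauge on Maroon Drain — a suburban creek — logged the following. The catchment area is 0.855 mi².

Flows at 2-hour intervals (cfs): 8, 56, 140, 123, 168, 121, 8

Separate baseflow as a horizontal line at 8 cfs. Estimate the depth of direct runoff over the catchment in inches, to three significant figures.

d ≈ 2.06 in

Direct runoff: 0.0, 48.0, 132.0, 115.0, 160.0, 113.0, 0.0 cfs; ΣQ_DR = 568.0 cfs.
V = ΣQ_DR · Δt = 568.0 × 7200 s = 4.090 × 10^6 ft³.
Over A = 0.855 mi², depth = V / A = 2.06 in.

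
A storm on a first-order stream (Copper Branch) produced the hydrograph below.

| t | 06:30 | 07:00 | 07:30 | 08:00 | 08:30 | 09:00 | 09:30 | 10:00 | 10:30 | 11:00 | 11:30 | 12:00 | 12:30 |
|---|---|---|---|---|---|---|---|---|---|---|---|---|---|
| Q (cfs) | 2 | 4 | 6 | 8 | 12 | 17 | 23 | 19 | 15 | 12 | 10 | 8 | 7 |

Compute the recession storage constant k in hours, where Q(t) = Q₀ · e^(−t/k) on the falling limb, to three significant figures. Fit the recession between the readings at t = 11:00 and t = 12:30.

On the falling limb, Q drops from 12 to 7 cfs between t = 11:00 and t = 12:30 (Δt = 1.5 h).
k = −Δt / ln(Q₂/Q₁) = −1.5 / ln(7/12) = 2.78 h.

k ≈ 2.78 h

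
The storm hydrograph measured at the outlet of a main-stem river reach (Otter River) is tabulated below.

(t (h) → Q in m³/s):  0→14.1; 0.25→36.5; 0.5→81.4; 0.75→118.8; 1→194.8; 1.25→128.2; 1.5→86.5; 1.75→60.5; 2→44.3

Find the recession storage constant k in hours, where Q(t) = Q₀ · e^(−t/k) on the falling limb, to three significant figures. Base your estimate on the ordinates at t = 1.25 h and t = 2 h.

On the falling limb, Q drops from 128.2 to 44.3 m³/s between t = 1.25 h and t = 2 h (Δt = 0.75 h).
k = −Δt / ln(Q₂/Q₁) = −0.75 / ln(44.3/128.2) = 0.706 h.

k ≈ 0.706 h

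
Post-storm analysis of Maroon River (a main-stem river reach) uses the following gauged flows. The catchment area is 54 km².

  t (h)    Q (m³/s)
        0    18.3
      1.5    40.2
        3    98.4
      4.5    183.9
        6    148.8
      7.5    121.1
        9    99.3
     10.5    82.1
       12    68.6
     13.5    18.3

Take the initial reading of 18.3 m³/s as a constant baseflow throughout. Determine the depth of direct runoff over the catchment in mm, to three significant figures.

d ≈ 69.6 mm

Direct runoff: 0.0, 21.9, 80.1, 165.6, 130.5, 102.8, 81.0, 63.8, 50.3, 0.0 m³/s; ΣQ_DR = 696.0 m³/s.
V = ΣQ_DR · Δt = 696.0 × 5400 s = 3.758 × 10^6 m³.
Over A = 54 km², depth = V / A = 69.6 mm.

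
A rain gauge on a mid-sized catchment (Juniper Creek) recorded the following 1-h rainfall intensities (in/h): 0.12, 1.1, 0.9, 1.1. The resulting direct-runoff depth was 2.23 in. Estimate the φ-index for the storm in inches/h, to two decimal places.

φ ≈ 0.29 in/h

Only the 3 blocks with intensity above φ contribute runoff: 1.1, 0.9, 1.1 in/h.
Σ(I−φ)·Δt = d  ⇒  (1.1+0.9+1.1 − 3φ)·1 = 2.23
φ = (3.100 − 2.23/1) / 3 = 0.29 in/h.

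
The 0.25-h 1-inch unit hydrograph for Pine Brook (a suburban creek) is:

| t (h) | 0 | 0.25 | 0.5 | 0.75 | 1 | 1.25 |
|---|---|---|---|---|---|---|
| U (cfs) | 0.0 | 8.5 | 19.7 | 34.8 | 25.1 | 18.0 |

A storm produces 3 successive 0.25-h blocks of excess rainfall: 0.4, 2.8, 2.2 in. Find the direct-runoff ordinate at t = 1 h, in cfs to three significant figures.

By discrete convolution, Q_j = Σ (P_i / 1 in) · U_{j−i}.
At t = 1 h (j=4): Q = (0.4/1)·25.1 + (2.8/1)·34.8 + (2.2/1)·19.7 = 151 cfs.

Q ≈ 151 cfs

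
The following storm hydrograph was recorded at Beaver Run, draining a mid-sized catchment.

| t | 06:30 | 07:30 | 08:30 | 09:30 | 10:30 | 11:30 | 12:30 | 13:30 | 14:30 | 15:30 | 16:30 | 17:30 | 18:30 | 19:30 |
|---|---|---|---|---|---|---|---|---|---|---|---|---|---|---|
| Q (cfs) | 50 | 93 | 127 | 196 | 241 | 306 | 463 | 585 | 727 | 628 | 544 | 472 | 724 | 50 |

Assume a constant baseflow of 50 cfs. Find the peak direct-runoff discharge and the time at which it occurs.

Subtracting baseflow gives direct-runoff ordinates: 0.0, 43.0, 77.0, 146.0, 191.0, 256.0, 413.0, 535.0, 677.0, 578.0, 494.0, 422.0, 674.0, 0.0 cfs.
The maximum is 677.0 cfs, occurring at the reading for t = 14:30.

Q_p = 677.0 cfs at t = 14:30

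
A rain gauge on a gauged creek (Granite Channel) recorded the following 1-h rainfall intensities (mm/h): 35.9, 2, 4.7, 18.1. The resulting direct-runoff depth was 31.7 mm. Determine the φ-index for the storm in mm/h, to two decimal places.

Only the 2 blocks with intensity above φ contribute runoff: 35.9, 18.1 mm/h.
Σ(I−φ)·Δt = d  ⇒  (35.9+18.1 − 2φ)·1 = 31.7
φ = (54.00 − 31.7/1) / 2 = 11.15 mm/h.

φ ≈ 11.15 mm/h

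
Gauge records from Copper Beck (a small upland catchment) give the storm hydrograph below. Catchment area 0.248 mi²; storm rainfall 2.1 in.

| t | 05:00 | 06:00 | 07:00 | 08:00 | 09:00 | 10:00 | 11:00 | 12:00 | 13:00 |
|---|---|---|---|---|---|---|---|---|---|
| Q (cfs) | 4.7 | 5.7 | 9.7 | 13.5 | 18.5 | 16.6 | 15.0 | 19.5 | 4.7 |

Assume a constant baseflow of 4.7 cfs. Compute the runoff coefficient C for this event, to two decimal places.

C ≈ 0.20

ΣQ_DR = 65.60 cfs; V = ΣQ_DR·Δt = 2.362 × 10^5 ft³.
Runoff depth d = V / A = 0.4099 in.
C = d / P = 0.4099 / 2.1 = 0.20.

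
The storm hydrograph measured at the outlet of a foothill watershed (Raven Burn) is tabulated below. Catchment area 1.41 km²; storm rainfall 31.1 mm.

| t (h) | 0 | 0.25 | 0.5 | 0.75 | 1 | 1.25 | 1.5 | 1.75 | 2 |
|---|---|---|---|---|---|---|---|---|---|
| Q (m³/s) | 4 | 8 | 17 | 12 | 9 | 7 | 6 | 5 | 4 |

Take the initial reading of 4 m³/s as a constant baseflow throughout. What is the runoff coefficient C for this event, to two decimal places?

ΣQ_DR = 36.00 m³/s; V = ΣQ_DR·Δt = 32400 m³.
Runoff depth d = V / A = 22.98 mm.
C = d / P = 22.98 / 31.1 = 0.74.

C ≈ 0.74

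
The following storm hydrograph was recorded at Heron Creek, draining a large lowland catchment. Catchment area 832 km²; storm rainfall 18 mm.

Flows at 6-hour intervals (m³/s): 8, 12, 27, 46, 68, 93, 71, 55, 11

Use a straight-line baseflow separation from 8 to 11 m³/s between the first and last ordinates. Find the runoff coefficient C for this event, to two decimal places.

ΣQ_DR = 305.5 m³/s; V = ΣQ_DR·Δt = 6.599 × 10^6 m³.
Runoff depth d = V / A = 7.931 mm.
C = d / P = 7.931 / 18 = 0.44.

C ≈ 0.44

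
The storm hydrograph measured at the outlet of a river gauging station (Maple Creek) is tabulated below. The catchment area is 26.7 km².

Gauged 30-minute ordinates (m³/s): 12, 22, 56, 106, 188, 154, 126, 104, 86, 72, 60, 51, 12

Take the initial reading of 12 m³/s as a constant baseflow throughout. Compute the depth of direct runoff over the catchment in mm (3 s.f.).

d ≈ 60.2 mm

Direct runoff: 0.0, 10.0, 44.0, 94.0, 176.0, 142.0, 114.0, 92.0, 74.0, 60.0, 48.0, 39.0, 0.0 m³/s; ΣQ_DR = 893.0 m³/s.
V = ΣQ_DR · Δt = 893.0 × 1800 s = 1.607 × 10^6 m³.
Over A = 26.7 km², depth = V / A = 60.2 mm.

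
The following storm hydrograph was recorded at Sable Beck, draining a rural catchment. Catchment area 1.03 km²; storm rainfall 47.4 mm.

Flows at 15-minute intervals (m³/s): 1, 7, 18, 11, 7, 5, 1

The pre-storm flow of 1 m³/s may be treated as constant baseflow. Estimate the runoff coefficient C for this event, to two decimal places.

ΣQ_DR = 43.00 m³/s; V = ΣQ_DR·Δt = 38700 m³.
Runoff depth d = V / A = 37.57 mm.
C = d / P = 37.57 / 47.4 = 0.79.

C ≈ 0.79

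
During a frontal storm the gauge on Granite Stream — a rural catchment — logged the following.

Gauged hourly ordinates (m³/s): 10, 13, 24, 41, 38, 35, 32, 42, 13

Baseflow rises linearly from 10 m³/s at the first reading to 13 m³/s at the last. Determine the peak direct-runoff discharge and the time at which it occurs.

Subtracting baseflow gives direct-runoff ordinates: 0.00, 2.62, 13.25, 29.88, 26.50, 23.12, 19.75, 29.38, 0.00 m³/s.
The maximum is 29.88 m³/s, occurring at the reading for t = 3 h.

Q_p = 29.88 m³/s at t = 3 h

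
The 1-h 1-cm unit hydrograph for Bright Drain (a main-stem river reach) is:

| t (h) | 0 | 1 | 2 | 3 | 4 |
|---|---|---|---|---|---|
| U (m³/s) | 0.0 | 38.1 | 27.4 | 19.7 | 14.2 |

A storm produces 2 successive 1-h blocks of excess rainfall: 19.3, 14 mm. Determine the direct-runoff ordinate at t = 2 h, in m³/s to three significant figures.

Q ≈ 106 m³/s

By discrete convolution, Q_j = Σ (P_i / 10 mm) · U_{j−i}.
At t = 2 h (j=2): Q = (19.3/10)·27.4 + (14/10)·38.1 = 106 m³/s.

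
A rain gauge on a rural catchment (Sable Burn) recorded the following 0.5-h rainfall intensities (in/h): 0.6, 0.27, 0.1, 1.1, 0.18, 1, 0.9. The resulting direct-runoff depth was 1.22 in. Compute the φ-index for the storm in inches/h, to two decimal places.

Only the 4 blocks with intensity above φ contribute runoff: 0.6, 1.1, 1, 0.9 in/h.
Σ(I−φ)·Δt = d  ⇒  (0.6+1.1+1+0.9 − 4φ)·0.5 = 1.22
φ = (3.600 − 1.22/0.5) / 4 = 0.29 in/h.

φ ≈ 0.29 in/h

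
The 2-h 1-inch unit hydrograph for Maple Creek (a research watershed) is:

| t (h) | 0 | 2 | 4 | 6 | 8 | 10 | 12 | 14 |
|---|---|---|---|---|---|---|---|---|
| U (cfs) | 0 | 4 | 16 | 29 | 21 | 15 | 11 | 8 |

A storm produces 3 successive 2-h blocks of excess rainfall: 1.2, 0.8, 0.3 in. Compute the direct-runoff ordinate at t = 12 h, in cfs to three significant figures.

Q ≈ 31.5 cfs

By discrete convolution, Q_j = Σ (P_i / 1 in) · U_{j−i}.
At t = 12 h (j=6): Q = (1.2/1)·11 + (0.8/1)·15 + (0.3/1)·21 = 31.5 cfs.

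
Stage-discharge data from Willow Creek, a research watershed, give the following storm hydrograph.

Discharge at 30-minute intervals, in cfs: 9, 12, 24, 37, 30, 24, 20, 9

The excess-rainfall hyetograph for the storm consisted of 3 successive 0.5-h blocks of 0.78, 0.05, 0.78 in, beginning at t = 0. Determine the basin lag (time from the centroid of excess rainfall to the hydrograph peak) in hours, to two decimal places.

Centroid of excess rainfall: t_c = Σ P_i·t̄_i / ΣP_i = 0.7500 h (block centres at 0.25, 0.75, 1.25 h).
Hydrograph peak occurs at t = 1.5 h, so basin lag t_L = 1.5 − 0.7500 = 0.75 h.

t_L ≈ 0.75 h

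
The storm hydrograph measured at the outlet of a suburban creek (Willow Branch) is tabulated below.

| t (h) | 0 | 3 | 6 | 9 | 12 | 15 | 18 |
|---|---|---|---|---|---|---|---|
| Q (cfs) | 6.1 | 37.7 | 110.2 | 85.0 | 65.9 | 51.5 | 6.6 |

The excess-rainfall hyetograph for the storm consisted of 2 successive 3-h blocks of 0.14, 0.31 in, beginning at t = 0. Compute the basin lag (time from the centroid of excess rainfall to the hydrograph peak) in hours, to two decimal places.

Centroid of excess rainfall: t_c = Σ P_i·t̄_i / ΣP_i = 3.5667 h (block centres at 1.5, 4.5 h).
Hydrograph peak occurs at t = 6 h, so basin lag t_L = 6 − 3.5667 = 2.43 h.

t_L ≈ 2.43 h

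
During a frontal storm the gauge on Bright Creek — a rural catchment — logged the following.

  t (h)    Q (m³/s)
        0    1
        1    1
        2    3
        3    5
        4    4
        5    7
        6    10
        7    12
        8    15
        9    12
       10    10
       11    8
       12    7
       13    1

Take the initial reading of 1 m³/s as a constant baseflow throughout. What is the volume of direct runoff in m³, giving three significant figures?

V ≈ 2.95 × 10^5 m³

Direct-runoff ordinates (Q − Q_b): 0.0, 0.0, 2.0, 4.0, 3.0, 6.0, 9.0, 11.0, 14.0, 11.0, 9.0, 7.0, 6.0, 0.0 m³/s.
ΣQ_DR = 82.00 m³/s.
With Δt = 1 h = 3600 s, V = ΣQ_DR · Δt = 82.00 × 3600 = 2.95 × 10^5 m³.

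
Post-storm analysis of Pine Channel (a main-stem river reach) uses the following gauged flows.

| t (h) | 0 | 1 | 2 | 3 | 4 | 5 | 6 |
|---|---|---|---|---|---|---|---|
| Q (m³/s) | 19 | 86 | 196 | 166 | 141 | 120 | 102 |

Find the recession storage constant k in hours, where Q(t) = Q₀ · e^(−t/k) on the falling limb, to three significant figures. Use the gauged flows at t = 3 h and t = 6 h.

k ≈ 6.16 h

On the falling limb, Q drops from 166 to 102 m³/s between t = 3 h and t = 6 h (Δt = 3 h).
k = −Δt / ln(Q₂/Q₁) = −3 / ln(102/166) = 6.16 h.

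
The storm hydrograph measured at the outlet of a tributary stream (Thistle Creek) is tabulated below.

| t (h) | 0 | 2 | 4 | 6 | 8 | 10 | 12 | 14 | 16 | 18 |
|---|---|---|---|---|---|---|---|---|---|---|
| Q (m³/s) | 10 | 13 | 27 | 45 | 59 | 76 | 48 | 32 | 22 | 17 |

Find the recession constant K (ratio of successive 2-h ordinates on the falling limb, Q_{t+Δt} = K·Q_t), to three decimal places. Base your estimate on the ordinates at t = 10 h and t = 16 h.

Using the recession-limb readings at t = 10 h and t = 16 h: Q falls from 76 to 22 m³/s over 3 intervals.
K = (Q₂/Q₁)^(1/3) = (22/76)^(1/3) = 0.662.

K ≈ 0.662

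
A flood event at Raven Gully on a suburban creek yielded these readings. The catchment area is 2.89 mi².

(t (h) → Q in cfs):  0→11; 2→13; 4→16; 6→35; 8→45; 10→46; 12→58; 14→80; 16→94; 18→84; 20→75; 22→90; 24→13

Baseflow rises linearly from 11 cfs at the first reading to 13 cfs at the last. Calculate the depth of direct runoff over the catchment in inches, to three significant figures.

d ≈ 0.540 in

Direct runoff: 0.00, 1.83, 4.67, 23.50, 33.33, 34.17, 46.00, 67.83, 81.67, 71.50, 62.33, 77.17, 0.00 cfs; ΣQ_DR = 504.0 cfs.
V = ΣQ_DR · Δt = 504.0 × 7200 s = 3.629 × 10^6 ft³.
Over A = 2.89 mi², depth = V / A = 0.540 in.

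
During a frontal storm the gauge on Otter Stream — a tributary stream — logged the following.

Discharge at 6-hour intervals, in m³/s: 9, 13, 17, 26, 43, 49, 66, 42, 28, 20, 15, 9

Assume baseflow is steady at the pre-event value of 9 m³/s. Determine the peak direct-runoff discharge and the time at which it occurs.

Q_p = 57.0 m³/s at t = 36 h

Subtracting baseflow gives direct-runoff ordinates: 0.0, 4.0, 8.0, 17.0, 34.0, 40.0, 57.0, 33.0, 19.0, 11.0, 6.0, 0.0 m³/s.
The maximum is 57.0 m³/s, occurring at the reading for t = 36 h.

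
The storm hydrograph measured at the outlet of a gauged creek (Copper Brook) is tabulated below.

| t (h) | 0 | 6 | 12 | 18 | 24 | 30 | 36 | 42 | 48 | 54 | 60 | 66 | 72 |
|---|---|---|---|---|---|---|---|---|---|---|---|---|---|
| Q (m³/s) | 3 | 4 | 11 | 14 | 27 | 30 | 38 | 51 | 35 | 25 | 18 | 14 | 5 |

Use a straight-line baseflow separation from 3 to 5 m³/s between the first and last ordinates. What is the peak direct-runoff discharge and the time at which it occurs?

Q_p = 46.83 m³/s at t = 42 h

Subtracting baseflow gives direct-runoff ordinates: 0.00, 0.83, 7.67, 10.50, 23.33, 26.17, 34.00, 46.83, 30.67, 20.50, 13.33, 9.17, 0.00 m³/s.
The maximum is 46.83 m³/s, occurring at the reading for t = 42 h.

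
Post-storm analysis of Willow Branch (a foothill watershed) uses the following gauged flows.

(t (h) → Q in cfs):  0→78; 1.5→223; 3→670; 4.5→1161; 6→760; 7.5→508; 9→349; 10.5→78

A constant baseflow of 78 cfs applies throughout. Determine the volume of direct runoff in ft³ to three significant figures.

V ≈ 1.73 × 10^7 ft³

Direct-runoff ordinates (Q − Q_b): 0.0, 145.0, 592.0, 1083.0, 682.0, 430.0, 271.0, 0.0 cfs.
ΣQ_DR = 3203 cfs.
With Δt = 1.5 h = 5400 s, V = ΣQ_DR · Δt = 3203 × 5400 = 1.73 × 10^7 ft³.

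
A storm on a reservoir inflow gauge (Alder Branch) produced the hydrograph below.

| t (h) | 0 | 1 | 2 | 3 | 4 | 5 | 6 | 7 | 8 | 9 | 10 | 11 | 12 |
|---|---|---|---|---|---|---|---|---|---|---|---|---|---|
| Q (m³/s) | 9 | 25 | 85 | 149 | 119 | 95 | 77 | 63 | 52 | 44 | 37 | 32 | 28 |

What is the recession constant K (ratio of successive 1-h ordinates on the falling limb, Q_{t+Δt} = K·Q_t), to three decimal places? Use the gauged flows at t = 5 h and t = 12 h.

Using the recession-limb readings at t = 5 h and t = 12 h: Q falls from 95 to 28 m³/s over 7 intervals.
K = (Q₂/Q₁)^(1/7) = (28/95)^(1/7) = 0.840.

K ≈ 0.840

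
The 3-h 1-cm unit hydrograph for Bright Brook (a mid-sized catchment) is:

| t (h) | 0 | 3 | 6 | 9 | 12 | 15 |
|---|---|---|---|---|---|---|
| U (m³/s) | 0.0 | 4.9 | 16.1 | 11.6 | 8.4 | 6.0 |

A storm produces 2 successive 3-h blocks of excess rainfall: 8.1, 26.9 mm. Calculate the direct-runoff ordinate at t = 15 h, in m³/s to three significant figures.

By discrete convolution, Q_j = Σ (P_i / 10 mm) · U_{j−i}.
At t = 15 h (j=5): Q = (8.1/10)·6.0 + (26.9/10)·8.4 = 27.5 m³/s.

Q ≈ 27.5 m³/s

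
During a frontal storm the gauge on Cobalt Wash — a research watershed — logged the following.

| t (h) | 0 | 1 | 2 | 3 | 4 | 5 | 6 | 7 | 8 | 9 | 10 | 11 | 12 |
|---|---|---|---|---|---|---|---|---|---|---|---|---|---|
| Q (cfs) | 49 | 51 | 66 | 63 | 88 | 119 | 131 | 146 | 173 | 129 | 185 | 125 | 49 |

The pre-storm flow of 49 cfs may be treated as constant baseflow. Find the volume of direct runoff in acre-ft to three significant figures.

Direct-runoff ordinates (Q − Q_b): 0.0, 2.0, 17.0, 14.0, 39.0, 70.0, 82.0, 97.0, 124.0, 80.0, 136.0, 76.0, 0.0 cfs.
ΣQ_DR = 737.0 cfs.
With Δt = 1 h = 3600 s, V = ΣQ_DR · Δt = 737.0 × 3600 = 2.65 × 10^6 ft³ = 60.9 acre-ft.

V ≈ 60.9 acre-ft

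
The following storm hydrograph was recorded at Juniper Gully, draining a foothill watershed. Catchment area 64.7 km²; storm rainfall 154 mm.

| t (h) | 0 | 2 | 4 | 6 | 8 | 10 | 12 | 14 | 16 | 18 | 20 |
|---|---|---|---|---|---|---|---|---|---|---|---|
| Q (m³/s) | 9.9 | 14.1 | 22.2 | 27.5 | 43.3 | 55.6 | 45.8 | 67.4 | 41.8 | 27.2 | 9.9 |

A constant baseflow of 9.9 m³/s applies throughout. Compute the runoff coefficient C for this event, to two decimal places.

C ≈ 0.18

ΣQ_DR = 255.8 m³/s; V = ΣQ_DR·Δt = 1.842 × 10^6 m³.
Runoff depth d = V / A = 28.47 mm.
C = d / P = 28.47 / 154 = 0.18.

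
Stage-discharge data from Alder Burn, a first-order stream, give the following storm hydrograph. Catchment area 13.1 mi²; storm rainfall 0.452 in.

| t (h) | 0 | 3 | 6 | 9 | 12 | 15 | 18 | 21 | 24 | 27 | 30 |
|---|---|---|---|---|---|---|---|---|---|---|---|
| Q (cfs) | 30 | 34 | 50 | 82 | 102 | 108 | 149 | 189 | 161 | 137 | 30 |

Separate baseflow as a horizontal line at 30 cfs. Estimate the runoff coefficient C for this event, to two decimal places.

C ≈ 0.58

ΣQ_DR = 742.0 cfs; V = ΣQ_DR·Δt = 8.014 × 10^6 ft³.
Runoff depth d = V / A = 0.2633 in.
C = d / P = 0.2633 / 0.452 = 0.58.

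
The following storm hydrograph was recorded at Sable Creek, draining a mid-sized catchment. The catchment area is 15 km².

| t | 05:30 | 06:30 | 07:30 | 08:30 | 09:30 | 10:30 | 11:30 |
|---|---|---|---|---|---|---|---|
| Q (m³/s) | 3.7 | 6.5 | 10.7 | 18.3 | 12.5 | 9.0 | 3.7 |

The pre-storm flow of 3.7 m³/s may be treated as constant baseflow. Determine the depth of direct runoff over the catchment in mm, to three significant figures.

d ≈ 9.24 mm

Direct runoff: 0.0, 2.8, 7.0, 14.6, 8.8, 5.3, 0.0 m³/s; ΣQ_DR = 38.50 m³/s.
V = ΣQ_DR · Δt = 38.50 × 3600 s = 1.386 × 10^5 m³.
Over A = 15 km², depth = V / A = 9.24 mm.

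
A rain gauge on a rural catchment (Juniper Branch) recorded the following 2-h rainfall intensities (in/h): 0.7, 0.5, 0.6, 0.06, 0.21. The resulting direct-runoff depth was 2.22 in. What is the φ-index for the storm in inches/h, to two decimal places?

Only the 3 blocks with intensity above φ contribute runoff: 0.7, 0.5, 0.6 in/h.
Σ(I−φ)·Δt = d  ⇒  (0.7+0.5+0.6 − 3φ)·2 = 2.22
φ = (1.800 − 2.22/2) / 3 = 0.23 in/h.

φ ≈ 0.23 in/h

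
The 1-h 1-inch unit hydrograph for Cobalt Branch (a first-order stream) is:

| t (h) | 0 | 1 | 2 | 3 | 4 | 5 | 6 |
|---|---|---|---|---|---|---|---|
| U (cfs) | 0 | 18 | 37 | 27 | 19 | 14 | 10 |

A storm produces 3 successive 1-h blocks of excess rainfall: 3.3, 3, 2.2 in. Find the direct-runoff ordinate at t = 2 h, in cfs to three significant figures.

By discrete convolution, Q_j = Σ (P_i / 1 in) · U_{j−i}.
At t = 2 h (j=2): Q = (3.3/1)·37 + (3/1)·18 + (2.2/1)·0 = 176 cfs.

Q ≈ 176 cfs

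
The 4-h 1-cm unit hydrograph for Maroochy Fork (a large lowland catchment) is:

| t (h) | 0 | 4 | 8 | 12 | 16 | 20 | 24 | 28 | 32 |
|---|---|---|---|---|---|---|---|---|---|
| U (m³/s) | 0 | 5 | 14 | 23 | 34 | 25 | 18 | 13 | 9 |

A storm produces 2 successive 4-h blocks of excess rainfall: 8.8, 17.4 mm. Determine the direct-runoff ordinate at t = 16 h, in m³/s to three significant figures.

By discrete convolution, Q_j = Σ (P_i / 10 mm) · U_{j−i}.
At t = 16 h (j=4): Q = (8.8/10)·34 + (17.4/10)·23 = 69.9 m³/s.

Q ≈ 69.9 m³/s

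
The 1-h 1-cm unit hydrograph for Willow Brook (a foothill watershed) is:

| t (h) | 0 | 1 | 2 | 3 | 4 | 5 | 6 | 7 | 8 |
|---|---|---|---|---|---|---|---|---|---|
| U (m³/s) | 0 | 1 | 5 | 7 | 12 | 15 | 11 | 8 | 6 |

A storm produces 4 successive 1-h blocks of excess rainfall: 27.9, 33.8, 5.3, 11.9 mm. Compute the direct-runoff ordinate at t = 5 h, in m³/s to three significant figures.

By discrete convolution, Q_j = Σ (P_i / 10 mm) · U_{j−i}.
At t = 5 h (j=5): Q = (27.9/10)·15 + (33.8/10)·12 + (5.3/10)·7 + (11.9/10)·5 = 92.1 m³/s.

Q ≈ 92.1 m³/s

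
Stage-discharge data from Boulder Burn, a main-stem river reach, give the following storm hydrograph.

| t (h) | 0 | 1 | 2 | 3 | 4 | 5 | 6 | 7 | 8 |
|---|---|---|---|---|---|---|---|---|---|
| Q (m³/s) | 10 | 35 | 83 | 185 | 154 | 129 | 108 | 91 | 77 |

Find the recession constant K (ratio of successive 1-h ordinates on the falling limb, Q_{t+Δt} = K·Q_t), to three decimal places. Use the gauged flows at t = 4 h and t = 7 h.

Using the recession-limb readings at t = 4 h and t = 7 h: Q falls from 154 to 91 m³/s over 3 intervals.
K = (Q₂/Q₁)^(1/3) = (91/154)^(1/3) = 0.839.

K ≈ 0.839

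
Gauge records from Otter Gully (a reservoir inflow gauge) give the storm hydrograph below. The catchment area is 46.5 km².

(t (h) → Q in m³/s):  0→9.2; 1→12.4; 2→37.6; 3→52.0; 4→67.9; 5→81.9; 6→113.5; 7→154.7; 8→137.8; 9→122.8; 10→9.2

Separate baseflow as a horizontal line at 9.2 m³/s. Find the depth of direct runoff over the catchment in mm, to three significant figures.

d ≈ 54.0 mm

Direct runoff: 0.0, 3.2, 28.4, 42.8, 58.7, 72.7, 104.3, 145.5, 128.6, 113.6, 0.0 m³/s; ΣQ_DR = 697.8 m³/s.
V = ΣQ_DR · Δt = 697.8 × 3600 s = 2.512 × 10^6 m³.
Over A = 46.5 km², depth = V / A = 54.0 mm.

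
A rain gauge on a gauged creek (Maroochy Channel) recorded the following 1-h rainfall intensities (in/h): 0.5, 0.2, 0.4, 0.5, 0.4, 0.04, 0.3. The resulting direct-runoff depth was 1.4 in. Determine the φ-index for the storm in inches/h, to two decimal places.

φ ≈ 0.15 in/h

Only the 6 blocks with intensity above φ contribute runoff: 0.5, 0.2, 0.4, 0.5, 0.4, 0.3 in/h.
Σ(I−φ)·Δt = d  ⇒  (0.5+0.2+0.4+0.5+0.4+0.3 − 6φ)·1 = 1.4
φ = (2.300 − 1.4/1) / 6 = 0.15 in/h.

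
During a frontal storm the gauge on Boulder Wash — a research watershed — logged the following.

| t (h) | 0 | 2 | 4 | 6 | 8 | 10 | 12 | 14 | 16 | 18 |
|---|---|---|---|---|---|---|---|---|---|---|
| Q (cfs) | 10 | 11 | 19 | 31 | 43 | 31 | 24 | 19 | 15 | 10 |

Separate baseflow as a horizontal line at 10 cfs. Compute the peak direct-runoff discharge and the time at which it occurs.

Subtracting baseflow gives direct-runoff ordinates: 0.0, 1.0, 9.0, 21.0, 33.0, 21.0, 14.0, 9.0, 5.0, 0.0 cfs.
The maximum is 33.0 cfs, occurring at the reading for t = 8 h.

Q_p = 33.0 cfs at t = 8 h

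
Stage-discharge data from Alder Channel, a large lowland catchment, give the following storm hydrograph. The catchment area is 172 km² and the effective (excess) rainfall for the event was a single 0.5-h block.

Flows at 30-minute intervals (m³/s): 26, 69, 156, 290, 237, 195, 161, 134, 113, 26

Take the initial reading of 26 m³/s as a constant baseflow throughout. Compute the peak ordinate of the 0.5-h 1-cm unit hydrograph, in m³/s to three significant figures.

U_p ≈ 220 m³/s

Direct runoff: 0.0, 43.0, 130.0, 264.0, 211.0, 169.0, 135.0, 108.0, 87.0, 0.0 m³/s; ΣQ_DR = 1147 m³/s, peak = 264.0 m³/s.
Runoff depth d = ΣQ_DR·Δt / A = 1147 × 1800 / (172 km²) = 12.00 mm.
The 1-cm UH is the DRH scaled by (10 mm)/d, so U_p = 264.0 × 10/12.00 = 220 m³/s.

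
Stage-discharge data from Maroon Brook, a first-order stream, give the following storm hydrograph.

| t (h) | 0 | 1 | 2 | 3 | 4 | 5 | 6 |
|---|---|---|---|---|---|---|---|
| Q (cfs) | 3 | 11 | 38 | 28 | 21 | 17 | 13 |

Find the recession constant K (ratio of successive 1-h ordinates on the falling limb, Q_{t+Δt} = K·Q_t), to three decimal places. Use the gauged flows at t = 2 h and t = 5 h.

Using the recession-limb readings at t = 2 h and t = 5 h: Q falls from 38 to 17 cfs over 3 intervals.
K = (Q₂/Q₁)^(1/3) = (17/38)^(1/3) = 0.765.

K ≈ 0.765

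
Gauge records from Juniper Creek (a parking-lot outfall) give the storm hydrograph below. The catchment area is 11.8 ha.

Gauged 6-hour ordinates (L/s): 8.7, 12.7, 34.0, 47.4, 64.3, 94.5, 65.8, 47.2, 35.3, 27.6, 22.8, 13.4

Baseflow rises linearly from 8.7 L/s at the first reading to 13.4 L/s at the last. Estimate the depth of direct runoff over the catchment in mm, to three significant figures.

d ≈ 62.4 mm

Direct runoff: 0.00, 3.57, 24.45, 37.42, 53.89, 83.66, 54.54, 35.51, 23.18, 15.05, 9.83, 0.00 L/s; ΣQ_DR = 341.1 L/s.
V = ΣQ_DR · Δt = 341.1 × 21600 s = 7.368 × 10^6 L.
Over A = 11.8 ha, depth = V / A = 62.4 mm.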